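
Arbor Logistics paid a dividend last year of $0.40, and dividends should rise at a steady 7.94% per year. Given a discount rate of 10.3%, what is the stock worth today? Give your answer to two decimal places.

$18.29

Gordon growth model: P₀ = D₁/(r − g). D₁ = 0.40 × (1 + 0.0794) = 0.4318.
P₀ = 0.4318 / (0.103 − 0.0794) = 0.4318 / 0.0236 = 18.2949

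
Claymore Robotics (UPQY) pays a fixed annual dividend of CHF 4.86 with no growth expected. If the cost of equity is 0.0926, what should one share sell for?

Zero-growth DDM (perpetuity): P₀ = D/r = 4.86 / 0.0926 = 52.4838

CHF 52.48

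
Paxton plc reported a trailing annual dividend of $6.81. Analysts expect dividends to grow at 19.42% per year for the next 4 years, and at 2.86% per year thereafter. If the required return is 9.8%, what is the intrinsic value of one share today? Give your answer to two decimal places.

Two-stage DDM. Project D₁…D_4 at 0.1942, terminal growth 0.0286, discount at r = 0.098.
D_1 = 8.1325
D_2 = 9.7118
D_3 = 11.5979
D_4 = 13.8502
Terminal value at t=4: TV = D_5/(r−g) = 14.2463/(0.098−0.0286) = 205.2780
P₀ = 8.1325/(1+0.098)^1 + 9.7118/(1+0.098)^2 + 11.5979/(1+0.098)^3 + 13.8502/(1+0.098)^4 + 205.2780/(1+0.098)^4 = 174.9845

$174.98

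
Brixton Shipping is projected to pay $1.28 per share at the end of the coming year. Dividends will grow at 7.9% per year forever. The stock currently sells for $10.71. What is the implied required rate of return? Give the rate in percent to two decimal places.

19.85%

Rearranging the constant-growth DDM: r = D₁/P₀ + g.
r = 1.2800 / 10.71 + 0.079 = 0.11951 + 0.079 = 0.19851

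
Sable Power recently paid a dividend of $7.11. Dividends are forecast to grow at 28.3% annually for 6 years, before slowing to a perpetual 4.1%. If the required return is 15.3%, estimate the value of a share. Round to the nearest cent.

$188.49

Two-stage DDM. Project D₁…D_6 at 0.283, terminal growth 0.041, discount at r = 0.153.
D_1 = 9.1221
D_2 = 11.7037
D_3 = 15.0158
D_4 = 19.2653
D_5 = 24.7174
D_6 = 31.7124
Terminal value at t=6: TV = D_7/(r−g) = 33.0126/(0.153−0.041) = 294.7557
P₀ = 9.1221/(1+0.153)^1 + 11.7037/(1+0.153)^2 + 15.0158/(1+0.153)^3 + 19.2653/(1+0.153)^4 + 24.7174/(1+0.153)^5 + 31.7124/(1+0.153)^6 + 294.7557/(1+0.153)^6 = 188.4944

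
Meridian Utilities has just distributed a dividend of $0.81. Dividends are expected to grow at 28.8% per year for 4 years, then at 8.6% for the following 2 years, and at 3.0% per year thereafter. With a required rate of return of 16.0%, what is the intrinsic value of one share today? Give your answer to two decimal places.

Three-stage DDM. Project D₁…D_6; terminal Gordon value at t=6 with g = 0.03; discount at r = 0.16.
D_1 = 1.0433
D_2 = 1.3437
D_3 = 1.7307
D_4 = 2.2292
D_5 = 2.4209
D_6 = 2.6291
TV_6 = 2.7080/(0.16−0.03) = 20.8306
P₀ = Σ Dₜ/(1+r)ᵗ + TV_6/(1+r)^6 = 15.0195

$15.02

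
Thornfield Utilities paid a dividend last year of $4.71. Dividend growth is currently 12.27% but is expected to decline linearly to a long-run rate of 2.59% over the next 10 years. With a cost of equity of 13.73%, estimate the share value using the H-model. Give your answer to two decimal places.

$63.84

H-model: P₀ = D₀[(1+g_L) + H(g_S−g_L)]/(r−g_L), with H = 10/2 = 5.
P₀ = 4.71 × [(1+0.0259) + 5×(0.1227−0.0259)] / (0.1373−0.0259)
   = 4.71 × 1.5099 / 0.1114 = 63.8387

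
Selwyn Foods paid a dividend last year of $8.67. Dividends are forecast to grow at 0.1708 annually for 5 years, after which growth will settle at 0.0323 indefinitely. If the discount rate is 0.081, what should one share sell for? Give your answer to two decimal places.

Two-stage DDM. Project D₁…D_5 at 0.1708, terminal growth 0.0323, discount at r = 0.081.
D_1 = 10.1508
D_2 = 11.8846
D_3 = 13.9145
D_4 = 16.2911
D_5 = 19.0736
Terminal value at t=5: TV = D_6/(r−g) = 19.6897/(0.081−0.0323) = 404.3055
P₀ = 10.1508/(1+0.081)^1 + 11.8846/(1+0.081)^2 + 13.9145/(1+0.081)^3 + 16.2911/(1+0.081)^4 + 19.0736/(1+0.081)^5 + 404.3055/(1+0.081)^5 = 329.3202

$329.32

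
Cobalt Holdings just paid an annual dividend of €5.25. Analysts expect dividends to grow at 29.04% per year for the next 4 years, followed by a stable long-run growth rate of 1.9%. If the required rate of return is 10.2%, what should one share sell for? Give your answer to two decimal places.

Two-stage DDM. Project D₁…D_4 at 0.2904, terminal growth 0.019, discount at r = 0.102.
D_1 = 6.7746
D_2 = 8.7419
D_3 = 11.2806
D_4 = 14.5565
Terminal value at t=4: TV = D_5/(r−g) = 14.8331/(0.102−0.019) = 178.7116
P₀ = 6.7746/(1+0.102)^1 + 8.7419/(1+0.102)^2 + 11.2806/(1+0.102)^3 + 14.5565/(1+0.102)^4 + 178.7116/(1+0.102)^4 = 152.8244

€152.82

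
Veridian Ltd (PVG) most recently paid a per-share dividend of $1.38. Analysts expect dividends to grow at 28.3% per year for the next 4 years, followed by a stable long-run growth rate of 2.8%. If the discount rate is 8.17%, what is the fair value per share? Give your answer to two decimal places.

$60.90

Two-stage DDM. Project D₁…D_4 at 0.283, terminal growth 0.028, discount at r = 0.0817.
D_1 = 1.7705
D_2 = 2.2716
D_3 = 2.9145
D_4 = 3.7393
Terminal value at t=4: TV = D_5/(r−g) = 3.8440/(0.0817−0.028) = 71.5821
P₀ = 1.7705/(1+0.0817)^1 + 2.2716/(1+0.0817)^2 + 2.9145/(1+0.0817)^3 + 3.7393/(1+0.0817)^4 + 71.5821/(1+0.0817)^4 = 60.8972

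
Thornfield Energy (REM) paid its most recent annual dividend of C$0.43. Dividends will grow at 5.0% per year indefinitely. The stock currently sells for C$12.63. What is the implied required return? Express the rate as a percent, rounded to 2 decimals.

Rearranging the constant-growth DDM: r = D₁/P₀ + g.
D₁ = 0.43 × (1 + 0.05) = 0.4515.
r = 0.4515 / 12.63 + 0.05 = 0.03575 + 0.05 = 0.08575

8.57%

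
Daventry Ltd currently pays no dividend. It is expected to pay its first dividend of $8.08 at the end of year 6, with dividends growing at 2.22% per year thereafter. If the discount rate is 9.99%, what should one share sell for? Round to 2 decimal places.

Deferred-dividend DDM. At t=5 the remaining stream is a growing perpetuity with first payment D_6 = 8.08.
V_5 = D_6/(r−g) = 8.08/(0.0999−0.0222) = 103.9897
P₀ = V_5/(1+r)^5 = 103.9897/(1+0.0999)^5 = 64.5988

$64.60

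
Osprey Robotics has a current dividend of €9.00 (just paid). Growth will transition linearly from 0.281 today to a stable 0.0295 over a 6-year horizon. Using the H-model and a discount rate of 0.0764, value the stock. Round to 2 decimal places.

H-model: P₀ = D₀[(1+g_L) + H(g_S−g_L)]/(r−g_L), with H = 6/2 = 3.
P₀ = 9.00 × [(1+0.0295) + 3×(0.281−0.0295)] / (0.0764−0.0295)
   = 9.00 × 1.7840 / 0.0469 = 342.3454

€342.35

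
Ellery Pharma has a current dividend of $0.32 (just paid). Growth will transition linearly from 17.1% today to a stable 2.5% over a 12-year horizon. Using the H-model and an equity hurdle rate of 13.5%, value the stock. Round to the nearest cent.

H-model: P₀ = D₀[(1+g_L) + H(g_S−g_L)]/(r−g_L), with H = 12/2 = 6.
P₀ = 0.32 × [(1+0.025) + 6×(0.171−0.025)] / (0.135−0.025)
   = 0.32 × 1.9010 / 0.11 = 5.5302

$5.53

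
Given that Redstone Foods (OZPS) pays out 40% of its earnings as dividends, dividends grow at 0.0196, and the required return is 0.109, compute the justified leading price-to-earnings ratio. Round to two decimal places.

4.47

Justified leading P/E = b/(r−g) = 0.40/(0.109−0.0196) = 4.4743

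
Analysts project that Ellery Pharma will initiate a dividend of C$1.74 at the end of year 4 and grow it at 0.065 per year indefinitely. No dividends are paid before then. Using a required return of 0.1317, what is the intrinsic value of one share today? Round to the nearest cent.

Deferred-dividend DDM. At t=3 the remaining stream is a growing perpetuity with first payment D_4 = 1.74.
V_3 = D_4/(r−g) = 1.74/(0.1317−0.065) = 26.0870
P₀ = V_3/(1+r)^3 = 26.0870/(1+0.1317)^3 = 17.9982

C$18.00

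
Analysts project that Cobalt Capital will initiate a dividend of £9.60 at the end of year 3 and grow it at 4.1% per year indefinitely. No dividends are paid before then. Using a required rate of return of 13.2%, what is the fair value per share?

Deferred-dividend DDM. At t=2 the remaining stream is a growing perpetuity with first payment D_3 = 9.60.
V_2 = D_3/(r−g) = 9.60/(0.132−0.041) = 105.4945
P₀ = V_2/(1+r)^2 = 105.4945/(1+0.132)^2 = 82.3260

£82.33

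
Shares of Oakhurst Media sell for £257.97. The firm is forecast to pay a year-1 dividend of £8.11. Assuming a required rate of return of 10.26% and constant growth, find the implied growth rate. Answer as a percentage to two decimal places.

7.12%

From P₀ = D₁/(r − g), the implied growth is g = r − D₁/P₀.
g = 0.1026 − 8.11/257.97 = 0.1026 − 0.03144 = 0.07116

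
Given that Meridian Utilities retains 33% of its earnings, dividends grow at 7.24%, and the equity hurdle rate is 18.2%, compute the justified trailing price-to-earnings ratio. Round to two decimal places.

6.56

Payout ratio b = 1 − 0.33 = 0.67.
Justified trailing P/E = b(1+g)/(r−g) = 0.67×(1+0.0724)/(0.182−0.0724) = 6.5557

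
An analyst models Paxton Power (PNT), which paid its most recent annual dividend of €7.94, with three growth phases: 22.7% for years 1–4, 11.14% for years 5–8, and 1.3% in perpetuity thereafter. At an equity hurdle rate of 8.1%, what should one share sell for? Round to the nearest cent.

€319.93

Three-stage DDM. Project D₁…D_8; terminal Gordon value at t=8 with g = 0.013; discount at r = 0.081.
D_1 = 9.7424
D_2 = 11.9539
D_3 = 14.6674
D_4 = 17.9969
D_5 = 20.0018
D_6 = 22.2300
D_7 = 24.7064
D_8 = 27.4587
TV_8 = 27.8157/(0.081−0.013) = 409.0542
P₀ = Σ Dₜ/(1+r)ᵗ + TV_8/(1+r)^8 = 319.9313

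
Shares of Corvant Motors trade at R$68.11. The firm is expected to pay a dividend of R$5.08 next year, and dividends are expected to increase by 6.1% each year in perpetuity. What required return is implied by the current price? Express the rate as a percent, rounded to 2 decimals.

13.56%

Rearranging the constant-growth DDM: r = D₁/P₀ + g.
r = 5.0800 / 68.11 + 0.061 = 0.07459 + 0.061 = 0.13559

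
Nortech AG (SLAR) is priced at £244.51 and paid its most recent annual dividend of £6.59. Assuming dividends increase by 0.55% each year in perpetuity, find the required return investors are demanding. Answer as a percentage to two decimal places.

3.26%

Rearranging the constant-growth DDM: r = D₁/P₀ + g.
D₁ = 6.59 × (1 + 0.0055) = 6.6262.
r = 6.6262 / 244.51 + 0.0055 = 0.02710 + 0.0055 = 0.03260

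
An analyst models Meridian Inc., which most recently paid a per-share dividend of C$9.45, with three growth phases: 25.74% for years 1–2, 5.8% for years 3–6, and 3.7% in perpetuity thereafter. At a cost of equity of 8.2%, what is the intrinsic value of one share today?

Three-stage DDM. Project D₁…D_6; terminal Gordon value at t=6 with g = 0.037; discount at r = 0.082.
D_1 = 11.8824
D_2 = 14.9410
D_3 = 15.8075
D_4 = 16.7244
D_5 = 17.6944
D_6 = 18.7207
TV_6 = 19.4133/(0.082−0.037) = 431.4074
P₀ = Σ Dₜ/(1+r)ᵗ + TV_6/(1+r)^6 = 340.8827

C$340.88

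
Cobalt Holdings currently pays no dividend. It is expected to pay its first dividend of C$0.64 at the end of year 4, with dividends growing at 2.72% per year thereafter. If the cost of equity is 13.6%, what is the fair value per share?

C$4.01

Deferred-dividend DDM. At t=3 the remaining stream is a growing perpetuity with first payment D_4 = 0.64.
V_3 = D_4/(r−g) = 0.64/(0.136−0.0272) = 5.8824
P₀ = V_3/(1+r)^3 = 5.8824/(1+0.136)^3 = 4.0125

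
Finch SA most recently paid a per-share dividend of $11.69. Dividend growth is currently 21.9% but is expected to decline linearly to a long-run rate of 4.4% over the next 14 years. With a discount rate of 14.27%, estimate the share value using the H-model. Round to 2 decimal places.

H-model: P₀ = D₀[(1+g_L) + H(g_S−g_L)]/(r−g_L), with H = 14/2 = 7.
P₀ = 11.69 × [(1+0.044) + 7×(0.219−0.044)] / (0.1427−0.044)
   = 11.69 × 2.2690 / 0.0987 = 268.7397

$268.74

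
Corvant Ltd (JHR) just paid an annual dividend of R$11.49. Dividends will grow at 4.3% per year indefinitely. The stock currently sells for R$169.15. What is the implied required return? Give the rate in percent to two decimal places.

Rearranging the constant-growth DDM: r = D₁/P₀ + g.
D₁ = 11.49 × (1 + 0.043) = 11.9841.
r = 11.9841 / 169.15 + 0.043 = 0.07085 + 0.043 = 0.11385

11.38%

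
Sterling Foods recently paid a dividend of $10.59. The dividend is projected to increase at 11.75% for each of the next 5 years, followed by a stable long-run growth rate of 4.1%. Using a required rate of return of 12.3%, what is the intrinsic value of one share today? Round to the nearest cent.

Two-stage DDM. Project D₁…D_5 at 0.1175, terminal growth 0.041, discount at r = 0.123.
D_1 = 11.8343
D_2 = 13.2249
D_3 = 14.7788
D_4 = 16.5153
D_5 = 18.4558
Terminal value at t=5: TV = D_6/(r−g) = 19.2125/(0.123−0.041) = 234.2990
P₀ = 11.8343/(1+0.123)^1 + 13.2249/(1+0.123)^2 + 14.7788/(1+0.123)^3 + 16.5153/(1+0.123)^4 + 18.4558/(1+0.123)^5 + 234.2990/(1+0.123)^5 = 183.3583

$183.36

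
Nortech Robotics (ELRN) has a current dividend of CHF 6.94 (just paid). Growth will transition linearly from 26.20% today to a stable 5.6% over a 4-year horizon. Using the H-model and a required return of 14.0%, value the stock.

CHF 121.28

H-model: P₀ = D₀[(1+g_L) + H(g_S−g_L)]/(r−g_L), with H = 4/2 = 2.
P₀ = 6.94 × [(1+0.056) + 2×(0.262−0.056)] / (0.14−0.056)
   = 6.94 × 1.4680 / 0.084 = 121.2848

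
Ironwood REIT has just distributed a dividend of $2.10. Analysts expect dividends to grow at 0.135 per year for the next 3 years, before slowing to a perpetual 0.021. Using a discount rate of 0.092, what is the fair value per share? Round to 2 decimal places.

$40.72

Two-stage DDM. Project D₁…D_3 at 0.135, terminal growth 0.021, discount at r = 0.092.
D_1 = 2.3835
D_2 = 2.7053
D_3 = 3.0705
Terminal value at t=3: TV = D_4/(r−g) = 3.1350/(0.092−0.021) = 44.1544
P₀ = 2.3835/(1+0.092)^1 + 2.7053/(1+0.092)^2 + 3.0705/(1+0.092)^3 + 44.1544/(1+0.092)^3 = 40.7176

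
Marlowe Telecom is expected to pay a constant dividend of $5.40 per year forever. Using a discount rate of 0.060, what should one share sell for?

$90.00

Zero-growth DDM (perpetuity): P₀ = D/r = 5.40 / 0.06 = 90.0000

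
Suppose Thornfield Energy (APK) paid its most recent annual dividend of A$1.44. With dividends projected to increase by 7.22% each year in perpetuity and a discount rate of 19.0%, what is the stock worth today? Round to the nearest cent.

A$13.11

Gordon growth model: P₀ = D₁/(r − g). D₁ = 1.44 × (1 + 0.0722) = 1.5440.
P₀ = 1.5440 / (0.19 − 0.0722) = 1.5440 / 0.1178 = 13.1067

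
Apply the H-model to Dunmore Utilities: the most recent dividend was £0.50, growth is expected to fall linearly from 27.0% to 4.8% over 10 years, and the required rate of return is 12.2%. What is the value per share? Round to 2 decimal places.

H-model: P₀ = D₀[(1+g_L) + H(g_S−g_L)]/(r−g_L), with H = 10/2 = 5.
P₀ = 0.50 × [(1+0.048) + 5×(0.27−0.048)] / (0.122−0.048)
   = 0.50 × 2.1580 / 0.074 = 14.5811

£14.58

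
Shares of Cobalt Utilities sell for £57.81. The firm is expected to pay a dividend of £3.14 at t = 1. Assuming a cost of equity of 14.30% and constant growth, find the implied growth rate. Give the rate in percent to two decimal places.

8.87%

From P₀ = D₁/(r − g), the implied growth is g = r − D₁/P₀.
g = 0.143 − 3.14/57.81 = 0.143 − 0.05432 = 0.08868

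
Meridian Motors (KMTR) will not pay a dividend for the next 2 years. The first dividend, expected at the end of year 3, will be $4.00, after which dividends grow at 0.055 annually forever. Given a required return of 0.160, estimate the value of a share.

Deferred-dividend DDM. At t=2 the remaining stream is a growing perpetuity with first payment D_3 = 4.00.
V_2 = D_3/(r−g) = 4.00/(0.16−0.055) = 38.0952
P₀ = V_2/(1+r)^2 = 38.0952/(1+0.16)^2 = 28.3110

$28.31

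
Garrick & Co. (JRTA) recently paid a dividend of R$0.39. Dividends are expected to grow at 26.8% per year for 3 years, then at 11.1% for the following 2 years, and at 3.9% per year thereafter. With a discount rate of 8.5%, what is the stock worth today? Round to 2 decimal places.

R$17.64

Three-stage DDM. Project D₁…D_5; terminal Gordon value at t=5 with g = 0.039; discount at r = 0.085.
D_1 = 0.4945
D_2 = 0.6271
D_3 = 0.7951
D_4 = 0.8834
D_5 = 0.9814
TV_5 = 1.0197/(0.085−0.039) = 22.1671
P₀ = Σ Dₜ/(1+r)ᵗ + TV_5/(1+r)^5 = 17.6431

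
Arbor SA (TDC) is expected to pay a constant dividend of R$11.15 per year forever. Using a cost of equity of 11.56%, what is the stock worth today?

R$96.45

Zero-growth DDM (perpetuity): P₀ = D/r = 11.15 / 0.1156 = 96.4533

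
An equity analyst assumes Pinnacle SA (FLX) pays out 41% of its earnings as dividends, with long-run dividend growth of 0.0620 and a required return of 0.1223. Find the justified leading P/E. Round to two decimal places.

6.80

Justified leading P/E = b/(r−g) = 0.41/(0.1223−0.062) = 6.7993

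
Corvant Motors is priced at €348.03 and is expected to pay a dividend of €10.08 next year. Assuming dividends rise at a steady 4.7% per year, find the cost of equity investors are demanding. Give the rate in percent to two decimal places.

Rearranging the constant-growth DDM: r = D₁/P₀ + g.
r = 10.0800 / 348.03 + 0.047 = 0.02896 + 0.047 = 0.07596

7.60%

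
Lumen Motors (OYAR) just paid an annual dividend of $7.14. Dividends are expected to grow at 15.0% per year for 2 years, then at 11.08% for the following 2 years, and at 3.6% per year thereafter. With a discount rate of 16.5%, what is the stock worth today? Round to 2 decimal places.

Three-stage DDM. Project D₁…D_4; terminal Gordon value at t=4 with g = 0.036; discount at r = 0.165.
D_1 = 8.2110
D_2 = 9.4426
D_3 = 10.4889
D_4 = 11.6511
TV_4 = 12.0705/(0.165−0.036) = 93.5698
P₀ = Σ Dₜ/(1+r)ᵗ + TV_4/(1+r)^4 = 77.7603

$77.76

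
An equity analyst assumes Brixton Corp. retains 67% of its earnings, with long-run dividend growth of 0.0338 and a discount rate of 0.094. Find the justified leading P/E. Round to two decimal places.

Payout ratio b = 1 − 0.67 = 0.33.
Justified leading P/E = b/(r−g) = 0.33/(0.094−0.0338) = 5.4817

5.48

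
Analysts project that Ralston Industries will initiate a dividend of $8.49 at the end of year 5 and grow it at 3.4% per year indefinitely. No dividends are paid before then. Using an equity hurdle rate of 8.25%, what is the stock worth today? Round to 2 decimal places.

Deferred-dividend DDM. At t=4 the remaining stream is a growing perpetuity with first payment D_5 = 8.49.
V_4 = D_5/(r−g) = 8.49/(0.0825−0.034) = 175.0515
P₀ = V_4/(1+r)^4 = 175.0515/(1+0.0825)^4 = 127.4836

$127.48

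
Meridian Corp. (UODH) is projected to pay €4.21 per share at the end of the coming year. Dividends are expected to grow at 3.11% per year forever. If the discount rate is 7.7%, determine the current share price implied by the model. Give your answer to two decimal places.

€91.72

Gordon growth model: P₀ = D₁/(r − g), with D₁ = 4.21 given directly.
P₀ = 4.2100 / (0.077 − 0.0311) = 4.2100 / 0.0459 = 91.7211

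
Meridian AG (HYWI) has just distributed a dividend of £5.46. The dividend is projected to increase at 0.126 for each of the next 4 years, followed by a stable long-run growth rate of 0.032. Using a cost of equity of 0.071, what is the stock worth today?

Two-stage DDM. Project D₁…D_4 at 0.126, terminal growth 0.032, discount at r = 0.071.
D_1 = 6.1480
D_2 = 6.9226
D_3 = 7.7949
D_4 = 8.7770
Terminal value at t=4: TV = D_5/(r−g) = 9.0579/(0.071−0.032) = 232.2530
P₀ = 6.1480/(1+0.071)^1 + 6.9226/(1+0.071)^2 + 7.7949/(1+0.071)^3 + 8.7770/(1+0.071)^4 + 232.2530/(1+0.071)^4 = 201.3155

£201.32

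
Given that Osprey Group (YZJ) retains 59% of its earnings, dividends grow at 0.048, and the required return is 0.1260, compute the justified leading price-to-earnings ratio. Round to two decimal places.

5.26

Payout ratio b = 1 − 0.59 = 0.41.
Justified leading P/E = b/(r−g) = 0.41/(0.126−0.048) = 5.2564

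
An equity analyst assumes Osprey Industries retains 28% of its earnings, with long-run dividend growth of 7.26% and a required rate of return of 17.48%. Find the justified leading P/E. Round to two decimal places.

Payout ratio b = 1 − 0.28 = 0.72.
Justified leading P/E = b/(r−g) = 0.72/(0.1748−0.0726) = 7.0450

7.05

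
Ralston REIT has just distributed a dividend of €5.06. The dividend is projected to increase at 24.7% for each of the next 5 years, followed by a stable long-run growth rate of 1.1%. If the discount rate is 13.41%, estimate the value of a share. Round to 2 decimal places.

Two-stage DDM. Project D₁…D_5 at 0.247, terminal growth 0.011, discount at r = 0.1341.
D_1 = 6.3098
D_2 = 7.8683
D_3 = 9.8118
D_4 = 12.2353
D_5 = 15.2575
Terminal value at t=5: TV = D_6/(r−g) = 15.4253/(0.1341−0.011) = 125.3072
P₀ = 6.3098/(1+0.1341)^1 + 7.8683/(1+0.1341)^2 + 9.8118/(1+0.1341)^3 + 12.2353/(1+0.1341)^4 + 15.2575/(1+0.1341)^5 + 125.3072/(1+0.1341)^5 = 100.7279

€100.73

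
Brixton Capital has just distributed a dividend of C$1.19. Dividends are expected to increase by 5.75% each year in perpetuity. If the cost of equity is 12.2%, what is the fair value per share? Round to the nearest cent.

C$19.51

Gordon growth model: P₀ = D₁/(r − g). D₁ = 1.19 × (1 + 0.0575) = 1.2584.
P₀ = 1.2584 / (0.122 − 0.0575) = 1.2584 / 0.0645 = 19.5105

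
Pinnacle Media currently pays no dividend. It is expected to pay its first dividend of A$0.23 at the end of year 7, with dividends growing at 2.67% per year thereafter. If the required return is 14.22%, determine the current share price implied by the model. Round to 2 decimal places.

A$0.90

Deferred-dividend DDM. At t=6 the remaining stream is a growing perpetuity with first payment D_7 = 0.23.
V_6 = D_7/(r−g) = 0.23/(0.1422−0.0267) = 1.9913
P₀ = V_6/(1+r)^6 = 1.9913/(1+0.1422)^6 = 0.8968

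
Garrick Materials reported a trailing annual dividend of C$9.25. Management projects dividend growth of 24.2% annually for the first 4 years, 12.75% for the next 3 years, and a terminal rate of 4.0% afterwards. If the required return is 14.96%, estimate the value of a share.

Three-stage DDM. Project D₁…D_7; terminal Gordon value at t=7 with g = 0.04; discount at r = 0.1496.
D_1 = 11.4885
D_2 = 14.2687
D_3 = 17.7217
D_4 = 22.0104
D_5 = 24.8167
D_6 = 27.9809
D_7 = 31.5484
TV_7 = 32.8104/(0.1496−0.04) = 299.3647
P₀ = Σ Dₜ/(1+r)ᵗ + TV_7/(1+r)^7 = 194.2445

C$194.24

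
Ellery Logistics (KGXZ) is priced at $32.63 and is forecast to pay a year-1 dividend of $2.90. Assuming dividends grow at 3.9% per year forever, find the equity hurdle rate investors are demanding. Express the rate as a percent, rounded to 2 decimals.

12.79%

Rearranging the constant-growth DDM: r = D₁/P₀ + g.
r = 2.9000 / 32.63 + 0.039 = 0.08888 + 0.039 = 0.12788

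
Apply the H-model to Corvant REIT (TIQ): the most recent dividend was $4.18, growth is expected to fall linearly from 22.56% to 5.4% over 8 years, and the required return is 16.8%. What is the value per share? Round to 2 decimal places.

$63.81

H-model: P₀ = D₀[(1+g_L) + H(g_S−g_L)]/(r−g_L), with H = 8/2 = 4.
P₀ = 4.18 × [(1+0.054) + 4×(0.2256−0.054)] / (0.168−0.054)
   = 4.18 × 1.7404 / 0.114 = 63.8147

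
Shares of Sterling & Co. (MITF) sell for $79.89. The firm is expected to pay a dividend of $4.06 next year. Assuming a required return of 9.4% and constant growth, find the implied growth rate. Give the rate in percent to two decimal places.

From P₀ = D₁/(r − g), the implied growth is g = r − D₁/P₀.
g = 0.094 − 4.06/79.89 = 0.094 − 0.05082 = 0.04318

4.32%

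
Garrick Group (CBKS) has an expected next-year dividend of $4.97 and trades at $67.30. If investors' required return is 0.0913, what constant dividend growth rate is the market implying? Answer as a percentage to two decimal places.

From P₀ = D₁/(r − g), the implied growth is g = r − D₁/P₀.
g = 0.0913 − 4.97/67.30 = 0.0913 − 0.07385 = 0.01745

1.75%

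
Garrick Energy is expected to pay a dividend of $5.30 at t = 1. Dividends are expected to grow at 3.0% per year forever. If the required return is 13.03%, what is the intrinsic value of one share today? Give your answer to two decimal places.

Gordon growth model: P₀ = D₁/(r − g), with D₁ = 5.30 given directly.
P₀ = 5.3000 / (0.1303 − 0.03) = 5.3000 / 0.1003 = 52.8415

$52.84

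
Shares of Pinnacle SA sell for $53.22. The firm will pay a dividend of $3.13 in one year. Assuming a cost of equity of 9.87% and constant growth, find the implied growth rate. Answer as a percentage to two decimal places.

3.99%

From P₀ = D₁/(r − g), the implied growth is g = r − D₁/P₀.
g = 0.0987 − 3.13/53.22 = 0.0987 − 0.05881 = 0.03989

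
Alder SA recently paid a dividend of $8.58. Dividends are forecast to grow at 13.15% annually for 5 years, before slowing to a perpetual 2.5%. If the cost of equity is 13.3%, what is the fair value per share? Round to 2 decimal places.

$123.62

Two-stage DDM. Project D₁…D_5 at 0.1315, terminal growth 0.025, discount at r = 0.133.
D_1 = 9.7083
D_2 = 10.9849
D_3 = 12.4294
D_4 = 14.0639
D_5 = 15.9133
Terminal value at t=5: TV = D_6/(r−g) = 16.3111/(0.133−0.025) = 151.0289
P₀ = 9.7083/(1+0.133)^1 + 10.9849/(1+0.133)^2 + 12.4294/(1+0.133)^3 + 14.0639/(1+0.133)^4 + 15.9133/(1+0.133)^5 + 151.0289/(1+0.133)^5 = 123.6229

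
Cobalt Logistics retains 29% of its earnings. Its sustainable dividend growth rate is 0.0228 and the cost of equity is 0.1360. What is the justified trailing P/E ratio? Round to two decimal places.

Payout ratio b = 1 − 0.29 = 0.71.
Justified trailing P/E = b(1+g)/(r−g) = 0.71×(1+0.0228)/(0.136−0.0228) = 6.4151

6.42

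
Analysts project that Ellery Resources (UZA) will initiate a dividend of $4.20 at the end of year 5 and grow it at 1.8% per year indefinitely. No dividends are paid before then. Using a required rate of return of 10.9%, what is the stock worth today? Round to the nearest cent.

$30.51

Deferred-dividend DDM. At t=4 the remaining stream is a growing perpetuity with first payment D_5 = 4.20.
V_4 = D_5/(r−g) = 4.20/(0.109−0.018) = 46.1538
P₀ = V_4/(1+r)^4 = 46.1538/(1+0.109)^4 = 30.5128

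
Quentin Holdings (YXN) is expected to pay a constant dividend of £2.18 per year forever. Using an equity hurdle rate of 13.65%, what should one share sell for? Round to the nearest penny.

£15.97

Zero-growth DDM (perpetuity): P₀ = D/r = 2.18 / 0.1365 = 15.9707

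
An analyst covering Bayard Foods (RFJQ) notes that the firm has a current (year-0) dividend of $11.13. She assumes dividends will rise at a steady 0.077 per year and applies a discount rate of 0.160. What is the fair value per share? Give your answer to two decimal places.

$144.42

Gordon growth model: P₀ = D₁/(r − g). D₁ = 11.13 × (1 + 0.077) = 11.9870.
P₀ = 11.9870 / (0.16 − 0.077) = 11.9870 / 0.083 = 144.4218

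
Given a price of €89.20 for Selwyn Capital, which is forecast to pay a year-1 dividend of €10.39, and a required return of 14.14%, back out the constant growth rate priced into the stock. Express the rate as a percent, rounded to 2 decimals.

2.49%

From P₀ = D₁/(r − g), the implied growth is g = r − D₁/P₀.
g = 0.1414 − 10.39/89.20 = 0.1414 − 0.11648 = 0.02492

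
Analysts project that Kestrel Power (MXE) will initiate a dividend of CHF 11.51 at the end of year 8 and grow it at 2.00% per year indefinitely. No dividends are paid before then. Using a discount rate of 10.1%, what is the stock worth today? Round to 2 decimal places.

Deferred-dividend DDM. At t=7 the remaining stream is a growing perpetuity with first payment D_8 = 11.51.
V_7 = D_8/(r−g) = 11.51/(0.101−0.02) = 142.0988
P₀ = V_7/(1+r)^7 = 142.0988/(1+0.101)^7 = 72.4568

CHF 72.46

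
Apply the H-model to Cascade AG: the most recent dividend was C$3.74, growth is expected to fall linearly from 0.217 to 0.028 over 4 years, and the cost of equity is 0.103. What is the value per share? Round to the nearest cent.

C$70.11

H-model: P₀ = D₀[(1+g_L) + H(g_S−g_L)]/(r−g_L), with H = 4/2 = 2.
P₀ = 3.74 × [(1+0.028) + 2×(0.217−0.028)] / (0.103−0.028)
   = 3.74 × 1.4060 / 0.075 = 70.1125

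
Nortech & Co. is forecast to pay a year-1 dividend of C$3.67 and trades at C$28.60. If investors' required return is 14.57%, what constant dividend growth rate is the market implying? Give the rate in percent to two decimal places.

From P₀ = D₁/(r − g), the implied growth is g = r − D₁/P₀.
g = 0.1457 − 3.67/28.60 = 0.1457 − 0.12832 = 0.01738

1.74%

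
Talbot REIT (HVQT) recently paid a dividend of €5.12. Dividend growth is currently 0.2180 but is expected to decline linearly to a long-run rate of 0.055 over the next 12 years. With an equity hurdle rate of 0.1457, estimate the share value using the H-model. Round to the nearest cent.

€114.76

H-model: P₀ = D₀[(1+g_L) + H(g_S−g_L)]/(r−g_L), with H = 12/2 = 6.
P₀ = 5.12 × [(1+0.055) + 6×(0.218−0.055)] / (0.1457−0.055)
   = 5.12 × 2.0330 / 0.0907 = 114.7625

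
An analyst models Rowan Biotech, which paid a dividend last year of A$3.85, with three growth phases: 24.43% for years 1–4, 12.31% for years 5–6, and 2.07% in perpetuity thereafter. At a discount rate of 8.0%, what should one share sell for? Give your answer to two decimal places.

A$162.88

Three-stage DDM. Project D₁…D_6; terminal Gordon value at t=6 with g = 0.0207; discount at r = 0.08.
D_1 = 4.7906
D_2 = 5.9609
D_3 = 7.4171
D_4 = 9.2291
D_5 = 10.3652
D_6 = 11.6412
TV_6 = 11.8822/(0.08−0.0207) = 200.3740
P₀ = Σ Dₜ/(1+r)ᵗ + TV_6/(1+r)^6 = 162.8778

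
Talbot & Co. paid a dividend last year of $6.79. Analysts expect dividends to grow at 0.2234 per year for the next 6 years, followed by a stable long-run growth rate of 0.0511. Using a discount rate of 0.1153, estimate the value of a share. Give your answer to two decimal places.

$250.68

Two-stage DDM. Project D₁…D_6 at 0.2234, terminal growth 0.0511, discount at r = 0.1153.
D_1 = 8.3069
D_2 = 10.1626
D_3 = 12.4330
D_4 = 15.2105
D_5 = 18.6085
D_6 = 22.7657
Terminal value at t=6: TV = D_7/(r−g) = 23.9290/(0.1153−0.0511) = 372.7260
P₀ = 8.3069/(1+0.1153)^1 + 10.1626/(1+0.1153)^2 + 12.4330/(1+0.1153)^3 + 15.2105/(1+0.1153)^4 + 18.6085/(1+0.1153)^5 + 22.7657/(1+0.1153)^6 + 372.7260/(1+0.1153)^6 = 250.6822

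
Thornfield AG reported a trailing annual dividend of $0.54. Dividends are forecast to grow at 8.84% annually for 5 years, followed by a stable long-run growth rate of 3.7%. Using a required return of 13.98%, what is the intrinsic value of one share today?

Two-stage DDM. Project D₁…D_5 at 0.0884, terminal growth 0.037, discount at r = 0.1398.
D_1 = 0.5877
D_2 = 0.6397
D_3 = 0.6962
D_4 = 0.7578
D_5 = 0.8248
Terminal value at t=5: TV = D_6/(r−g) = 0.8553/(0.1398−0.037) = 8.3200
P₀ = 0.5877/(1+0.1398)^1 + 0.6397/(1+0.1398)^2 + 0.6962/(1+0.1398)^3 + 0.7578/(1+0.1398)^4 + 0.8248/(1+0.1398)^5 + 8.3200/(1+0.1398)^5 = 6.6809

$6.68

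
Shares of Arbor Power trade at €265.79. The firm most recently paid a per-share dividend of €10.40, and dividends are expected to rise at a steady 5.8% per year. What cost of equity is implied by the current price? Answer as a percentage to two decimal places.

9.94%

Rearranging the constant-growth DDM: r = D₁/P₀ + g.
D₁ = 10.40 × (1 + 0.058) = 11.0032.
r = 11.0032 / 265.79 + 0.058 = 0.04140 + 0.058 = 0.09940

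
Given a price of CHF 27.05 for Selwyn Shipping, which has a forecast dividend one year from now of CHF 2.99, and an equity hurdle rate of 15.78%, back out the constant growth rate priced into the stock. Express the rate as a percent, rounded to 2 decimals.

4.73%

From P₀ = D₁/(r − g), the implied growth is g = r − D₁/P₀.
g = 0.1578 − 2.99/27.05 = 0.1578 − 0.11054 = 0.04726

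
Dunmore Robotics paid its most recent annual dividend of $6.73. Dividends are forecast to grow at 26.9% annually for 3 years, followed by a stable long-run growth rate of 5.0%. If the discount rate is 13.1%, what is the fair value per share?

Two-stage DDM. Project D₁…D_3 at 0.269, terminal growth 0.05, discount at r = 0.131.
D_1 = 8.5404
D_2 = 10.8377
D_3 = 13.7531
Terminal value at t=3: TV = D_4/(r−g) = 14.4407/(0.131−0.05) = 178.2807
P₀ = 8.5404/(1+0.131)^1 + 10.8377/(1+0.131)^2 + 13.7531/(1+0.131)^3 + 178.2807/(1+0.131)^3 = 148.7600

$148.76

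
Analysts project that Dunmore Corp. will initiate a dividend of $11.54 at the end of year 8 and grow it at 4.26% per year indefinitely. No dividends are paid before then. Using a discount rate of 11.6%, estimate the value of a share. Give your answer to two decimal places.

Deferred-dividend DDM. At t=7 the remaining stream is a growing perpetuity with first payment D_8 = 11.54.
V_7 = D_8/(r−g) = 11.54/(0.116−0.0426) = 157.2207
P₀ = V_7/(1+r)^7 = 157.2207/(1+0.116)^7 = 72.9223

$72.92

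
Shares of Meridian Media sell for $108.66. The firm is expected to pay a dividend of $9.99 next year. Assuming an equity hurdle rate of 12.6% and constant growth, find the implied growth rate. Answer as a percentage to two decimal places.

From P₀ = D₁/(r − g), the implied growth is g = r − D₁/P₀.
g = 0.126 − 9.99/108.66 = 0.126 − 0.09194 = 0.03406

3.41%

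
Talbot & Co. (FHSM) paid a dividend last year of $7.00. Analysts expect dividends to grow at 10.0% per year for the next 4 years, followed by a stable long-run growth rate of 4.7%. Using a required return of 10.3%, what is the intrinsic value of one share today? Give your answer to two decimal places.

$157.27

Two-stage DDM. Project D₁…D_4 at 0.1, terminal growth 0.047, discount at r = 0.103.
D_1 = 7.7000
D_2 = 8.4700
D_3 = 9.3170
D_4 = 10.2487
Terminal value at t=4: TV = D_5/(r−g) = 10.7304/(0.103−0.047) = 191.6141
P₀ = 7.7000/(1+0.103)^1 + 8.4700/(1+0.103)^2 + 9.3170/(1+0.103)^3 + 10.2487/(1+0.103)^4 + 191.6141/(1+0.103)^4 = 157.2671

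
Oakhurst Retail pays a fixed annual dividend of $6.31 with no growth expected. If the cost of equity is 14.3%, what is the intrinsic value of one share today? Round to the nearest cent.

$44.13

Zero-growth DDM (perpetuity): P₀ = D/r = 6.31 / 0.143 = 44.1259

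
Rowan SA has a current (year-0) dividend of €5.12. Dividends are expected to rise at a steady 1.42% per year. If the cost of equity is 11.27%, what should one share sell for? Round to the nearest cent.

€52.72

Gordon growth model: P₀ = D₁/(r − g). D₁ = 5.12 × (1 + 0.0142) = 5.1927.
P₀ = 5.1927 / (0.1127 − 0.0142) = 5.1927 / 0.0985 = 52.7178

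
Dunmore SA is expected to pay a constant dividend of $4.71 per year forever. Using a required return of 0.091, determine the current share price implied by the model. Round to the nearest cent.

$51.76

Zero-growth DDM (perpetuity): P₀ = D/r = 4.71 / 0.091 = 51.7582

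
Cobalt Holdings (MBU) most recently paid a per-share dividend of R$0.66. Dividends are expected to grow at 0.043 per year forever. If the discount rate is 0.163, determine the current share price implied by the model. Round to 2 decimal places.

Gordon growth model: P₀ = D₁/(r − g). D₁ = 0.66 × (1 + 0.043) = 0.6884.
P₀ = 0.6884 / (0.163 − 0.043) = 0.6884 / 0.12 = 5.7365

R$5.74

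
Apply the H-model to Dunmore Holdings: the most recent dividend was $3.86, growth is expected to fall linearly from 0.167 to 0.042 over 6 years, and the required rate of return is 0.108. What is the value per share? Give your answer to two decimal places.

$82.87

H-model: P₀ = D₀[(1+g_L) + H(g_S−g_L)]/(r−g_L), with H = 6/2 = 3.
P₀ = 3.86 × [(1+0.042) + 3×(0.167−0.042)] / (0.108−0.042)
   = 3.86 × 1.4170 / 0.066 = 82.8730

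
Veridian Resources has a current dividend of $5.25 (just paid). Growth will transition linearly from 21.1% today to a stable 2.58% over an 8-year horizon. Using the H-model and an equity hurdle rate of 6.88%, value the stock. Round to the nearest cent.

$215.69

H-model: P₀ = D₀[(1+g_L) + H(g_S−g_L)]/(r−g_L), with H = 8/2 = 4.
P₀ = 5.25 × [(1+0.0258) + 4×(0.211−0.0258)] / (0.0688−0.0258)
   = 5.25 × 1.7666 / 0.043 = 215.6895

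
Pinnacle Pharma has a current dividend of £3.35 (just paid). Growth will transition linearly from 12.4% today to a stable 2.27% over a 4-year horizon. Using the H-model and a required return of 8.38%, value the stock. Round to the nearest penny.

£67.18

H-model: P₀ = D₀[(1+g_L) + H(g_S−g_L)]/(r−g_L), with H = 4/2 = 2.
P₀ = 3.35 × [(1+0.0227) + 2×(0.124−0.0227)] / (0.0838−0.0227)
   = 3.35 × 1.2253 / 0.0611 = 67.1809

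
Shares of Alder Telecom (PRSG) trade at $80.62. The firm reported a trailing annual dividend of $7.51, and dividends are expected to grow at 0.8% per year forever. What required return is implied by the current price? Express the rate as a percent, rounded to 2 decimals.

10.19%

Rearranging the constant-growth DDM: r = D₁/P₀ + g.
D₁ = 7.51 × (1 + 0.008) = 7.5701.
r = 7.5701 / 80.62 + 0.008 = 0.09390 + 0.008 = 0.10190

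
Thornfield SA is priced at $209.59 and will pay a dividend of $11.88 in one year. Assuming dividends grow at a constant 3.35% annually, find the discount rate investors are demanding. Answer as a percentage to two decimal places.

Rearranging the constant-growth DDM: r = D₁/P₀ + g.
r = 11.8800 / 209.59 + 0.0335 = 0.05668 + 0.0335 = 0.09018

9.02%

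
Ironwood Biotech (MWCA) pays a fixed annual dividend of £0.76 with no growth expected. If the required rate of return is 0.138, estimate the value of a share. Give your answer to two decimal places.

Zero-growth DDM (perpetuity): P₀ = D/r = 0.76 / 0.138 = 5.5072

£5.51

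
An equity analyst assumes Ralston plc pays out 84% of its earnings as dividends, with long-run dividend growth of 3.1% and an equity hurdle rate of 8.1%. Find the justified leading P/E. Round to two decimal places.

Justified leading P/E = b/(r−g) = 0.84/(0.081−0.031) = 16.8000

16.80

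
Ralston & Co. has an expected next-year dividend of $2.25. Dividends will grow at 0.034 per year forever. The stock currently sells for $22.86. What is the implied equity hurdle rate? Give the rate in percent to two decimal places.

Rearranging the constant-growth DDM: r = D₁/P₀ + g.
r = 2.2500 / 22.86 + 0.034 = 0.09843 + 0.034 = 0.13243

13.24%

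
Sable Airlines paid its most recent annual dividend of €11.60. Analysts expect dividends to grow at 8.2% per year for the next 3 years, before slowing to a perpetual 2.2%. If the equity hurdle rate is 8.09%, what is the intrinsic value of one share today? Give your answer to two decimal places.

Two-stage DDM. Project D₁…D_3 at 0.082, terminal growth 0.022, discount at r = 0.0809.
D_1 = 12.5512
D_2 = 13.5804
D_3 = 14.6940
Terminal value at t=3: TV = D_4/(r−g) = 15.0173/(0.0809−0.022) = 254.9620
P₀ = 12.5512/(1+0.0809)^1 + 13.5804/(1+0.0809)^2 + 14.6940/(1+0.0809)^3 + 254.9620/(1+0.0809)^3 = 236.7627

€236.76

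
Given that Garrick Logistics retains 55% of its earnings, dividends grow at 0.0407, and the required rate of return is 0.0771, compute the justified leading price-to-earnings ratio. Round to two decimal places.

12.36

Payout ratio b = 1 − 0.55 = 0.45.
Justified leading P/E = b/(r−g) = 0.45/(0.0771−0.0407) = 12.3626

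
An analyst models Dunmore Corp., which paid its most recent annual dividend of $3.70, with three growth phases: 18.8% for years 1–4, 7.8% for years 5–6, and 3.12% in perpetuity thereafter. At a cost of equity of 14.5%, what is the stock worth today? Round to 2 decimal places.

Three-stage DDM. Project D₁…D_6; terminal Gordon value at t=6 with g = 0.0312; discount at r = 0.145.
D_1 = 4.3956
D_2 = 5.2220
D_3 = 6.2037
D_4 = 7.3700
D_5 = 7.9449
D_6 = 8.5646
TV_6 = 8.8318/(0.145−0.0312) = 77.6078
P₀ = Σ Dₜ/(1+r)ᵗ + TV_6/(1+r)^6 = 58.5212

$58.52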